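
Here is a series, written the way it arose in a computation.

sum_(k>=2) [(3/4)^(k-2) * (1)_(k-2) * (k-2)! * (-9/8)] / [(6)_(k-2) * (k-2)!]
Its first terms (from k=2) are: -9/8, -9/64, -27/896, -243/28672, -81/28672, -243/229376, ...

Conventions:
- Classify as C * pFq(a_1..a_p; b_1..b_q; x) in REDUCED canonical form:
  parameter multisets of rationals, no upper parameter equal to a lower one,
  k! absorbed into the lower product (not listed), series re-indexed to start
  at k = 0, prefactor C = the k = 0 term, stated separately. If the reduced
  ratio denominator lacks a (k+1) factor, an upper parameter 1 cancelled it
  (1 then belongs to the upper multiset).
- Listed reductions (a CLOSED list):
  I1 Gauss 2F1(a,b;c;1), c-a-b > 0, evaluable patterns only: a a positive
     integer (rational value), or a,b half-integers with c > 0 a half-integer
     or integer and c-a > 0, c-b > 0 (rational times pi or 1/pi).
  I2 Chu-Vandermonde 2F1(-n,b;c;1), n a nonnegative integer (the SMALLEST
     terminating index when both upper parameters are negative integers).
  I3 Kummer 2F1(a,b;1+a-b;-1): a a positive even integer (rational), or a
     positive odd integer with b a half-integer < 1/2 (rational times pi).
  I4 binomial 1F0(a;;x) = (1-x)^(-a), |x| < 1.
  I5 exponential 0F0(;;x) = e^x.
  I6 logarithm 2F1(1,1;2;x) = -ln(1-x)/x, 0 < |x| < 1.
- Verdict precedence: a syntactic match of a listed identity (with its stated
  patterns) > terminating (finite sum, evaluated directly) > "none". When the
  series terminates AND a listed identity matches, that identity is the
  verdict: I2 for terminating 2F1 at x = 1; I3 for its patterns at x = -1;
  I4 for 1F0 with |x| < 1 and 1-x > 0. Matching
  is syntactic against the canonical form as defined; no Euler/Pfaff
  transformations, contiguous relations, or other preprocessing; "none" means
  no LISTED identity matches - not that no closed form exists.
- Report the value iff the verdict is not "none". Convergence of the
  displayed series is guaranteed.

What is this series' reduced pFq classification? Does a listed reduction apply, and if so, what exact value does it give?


x = 3/4 here; the reduced form reads 2F1, upper {1, 1}, lower {6}, C = -9/8. Verdict: none. Every listed pattern misses the 2F1 form at 3/4, upper {1, 1}.

Key observation: from the first term -9/8: the factorial ratio (C = -9/8, x = 3/4) (k+a-1)!/(a-1)! is a rising factorial (a)_k.
Step ratio: r(k) = (3/4) * (k+1) (k+1) / [(k+6) (k+1)] - rational; roots negated = parameters, x = (3/4), C = -9/8.


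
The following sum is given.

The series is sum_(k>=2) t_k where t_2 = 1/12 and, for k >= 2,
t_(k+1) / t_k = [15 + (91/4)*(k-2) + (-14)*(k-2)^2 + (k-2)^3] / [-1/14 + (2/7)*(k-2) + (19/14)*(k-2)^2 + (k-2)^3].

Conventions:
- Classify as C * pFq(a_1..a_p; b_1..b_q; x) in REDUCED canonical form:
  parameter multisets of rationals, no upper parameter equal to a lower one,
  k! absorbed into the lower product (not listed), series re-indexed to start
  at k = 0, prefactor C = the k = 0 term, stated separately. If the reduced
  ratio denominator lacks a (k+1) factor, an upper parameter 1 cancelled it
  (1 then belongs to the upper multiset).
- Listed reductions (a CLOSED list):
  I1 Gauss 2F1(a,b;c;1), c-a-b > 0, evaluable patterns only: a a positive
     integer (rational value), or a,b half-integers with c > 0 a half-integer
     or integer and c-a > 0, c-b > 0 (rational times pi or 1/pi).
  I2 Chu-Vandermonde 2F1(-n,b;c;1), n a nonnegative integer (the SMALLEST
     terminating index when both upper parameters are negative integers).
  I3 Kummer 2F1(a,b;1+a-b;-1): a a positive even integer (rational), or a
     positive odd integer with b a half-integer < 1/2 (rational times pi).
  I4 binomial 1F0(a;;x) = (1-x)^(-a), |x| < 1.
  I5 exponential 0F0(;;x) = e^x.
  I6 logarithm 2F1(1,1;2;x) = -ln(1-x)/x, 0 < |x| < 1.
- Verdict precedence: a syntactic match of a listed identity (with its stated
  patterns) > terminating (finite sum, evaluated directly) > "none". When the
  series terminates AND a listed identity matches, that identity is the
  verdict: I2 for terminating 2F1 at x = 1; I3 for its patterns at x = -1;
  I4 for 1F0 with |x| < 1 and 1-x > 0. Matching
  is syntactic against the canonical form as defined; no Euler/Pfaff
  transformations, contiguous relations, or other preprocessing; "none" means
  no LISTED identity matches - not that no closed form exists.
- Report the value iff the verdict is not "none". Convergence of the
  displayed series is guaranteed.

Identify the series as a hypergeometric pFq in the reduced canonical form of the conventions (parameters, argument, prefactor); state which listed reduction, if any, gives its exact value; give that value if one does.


The tell: with t_0 = 1/12, factor the ratio over Q (C = 1/12, x = 1): negated roots = parameters.
Term ratio: r(k) = 1 * (k-12) (k-5/2) / [(k-1/7) (k+1)] - poly over poly, x = 1 from leading terms; C = 1/12 at k = 0.

With C = 1/12: the canonical form is 2F1(-12, -5/2; -1/7; 1). Verdict: Vandermonde's identity (I2) fires (terminating 2F1 at x = 1 with n = 12, b = -5/2, c = -1/7). Hence: -50351090403485245/167733337522176.


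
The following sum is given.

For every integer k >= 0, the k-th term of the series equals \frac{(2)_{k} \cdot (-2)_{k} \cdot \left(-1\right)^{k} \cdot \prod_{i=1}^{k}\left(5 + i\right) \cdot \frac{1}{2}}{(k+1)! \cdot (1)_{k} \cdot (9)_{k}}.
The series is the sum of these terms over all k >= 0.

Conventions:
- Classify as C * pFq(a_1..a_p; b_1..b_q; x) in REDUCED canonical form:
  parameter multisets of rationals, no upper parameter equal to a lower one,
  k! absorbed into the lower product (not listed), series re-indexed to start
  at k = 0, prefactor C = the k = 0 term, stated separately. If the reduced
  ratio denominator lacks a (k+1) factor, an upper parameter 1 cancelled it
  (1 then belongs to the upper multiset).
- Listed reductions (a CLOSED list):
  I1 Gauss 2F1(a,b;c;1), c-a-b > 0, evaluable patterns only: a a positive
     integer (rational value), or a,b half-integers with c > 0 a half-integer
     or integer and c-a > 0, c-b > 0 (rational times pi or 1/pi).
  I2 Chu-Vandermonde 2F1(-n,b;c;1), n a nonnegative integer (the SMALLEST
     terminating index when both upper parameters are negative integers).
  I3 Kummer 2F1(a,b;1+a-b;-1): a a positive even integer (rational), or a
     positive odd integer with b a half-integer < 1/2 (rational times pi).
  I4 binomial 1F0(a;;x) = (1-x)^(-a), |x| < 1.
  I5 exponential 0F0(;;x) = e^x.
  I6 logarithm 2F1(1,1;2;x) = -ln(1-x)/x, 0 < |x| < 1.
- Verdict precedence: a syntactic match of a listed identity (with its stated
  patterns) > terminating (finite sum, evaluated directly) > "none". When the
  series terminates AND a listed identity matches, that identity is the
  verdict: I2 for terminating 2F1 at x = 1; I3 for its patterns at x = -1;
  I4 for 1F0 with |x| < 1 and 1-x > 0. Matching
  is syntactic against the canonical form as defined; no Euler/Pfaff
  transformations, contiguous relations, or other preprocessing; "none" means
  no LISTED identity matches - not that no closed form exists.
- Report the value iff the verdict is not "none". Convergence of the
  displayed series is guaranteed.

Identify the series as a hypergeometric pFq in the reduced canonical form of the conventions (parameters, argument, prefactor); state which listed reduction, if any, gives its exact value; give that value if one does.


At argument -1: a 2F1 with upper {-2, 6}, lower {9}, scaled by C = \frac{1}{2}. Verdict: Kummer (I3) matches (x = -1; c = 9 equals 1+a-b for upper {-2, 6}: listed pattern). Sum: \frac{7}{5}.

First insight: t_0 = \frac{1}{2} here, and the running product (C = 1/2, x = -1) telescopes to a rising factorial.
Term ratio: r(k) = -1 * (k-2) (k+6) / [(k+9) (k+1)] ; factor over Q: parameters, x = -1, and C = \frac{1}{2}.


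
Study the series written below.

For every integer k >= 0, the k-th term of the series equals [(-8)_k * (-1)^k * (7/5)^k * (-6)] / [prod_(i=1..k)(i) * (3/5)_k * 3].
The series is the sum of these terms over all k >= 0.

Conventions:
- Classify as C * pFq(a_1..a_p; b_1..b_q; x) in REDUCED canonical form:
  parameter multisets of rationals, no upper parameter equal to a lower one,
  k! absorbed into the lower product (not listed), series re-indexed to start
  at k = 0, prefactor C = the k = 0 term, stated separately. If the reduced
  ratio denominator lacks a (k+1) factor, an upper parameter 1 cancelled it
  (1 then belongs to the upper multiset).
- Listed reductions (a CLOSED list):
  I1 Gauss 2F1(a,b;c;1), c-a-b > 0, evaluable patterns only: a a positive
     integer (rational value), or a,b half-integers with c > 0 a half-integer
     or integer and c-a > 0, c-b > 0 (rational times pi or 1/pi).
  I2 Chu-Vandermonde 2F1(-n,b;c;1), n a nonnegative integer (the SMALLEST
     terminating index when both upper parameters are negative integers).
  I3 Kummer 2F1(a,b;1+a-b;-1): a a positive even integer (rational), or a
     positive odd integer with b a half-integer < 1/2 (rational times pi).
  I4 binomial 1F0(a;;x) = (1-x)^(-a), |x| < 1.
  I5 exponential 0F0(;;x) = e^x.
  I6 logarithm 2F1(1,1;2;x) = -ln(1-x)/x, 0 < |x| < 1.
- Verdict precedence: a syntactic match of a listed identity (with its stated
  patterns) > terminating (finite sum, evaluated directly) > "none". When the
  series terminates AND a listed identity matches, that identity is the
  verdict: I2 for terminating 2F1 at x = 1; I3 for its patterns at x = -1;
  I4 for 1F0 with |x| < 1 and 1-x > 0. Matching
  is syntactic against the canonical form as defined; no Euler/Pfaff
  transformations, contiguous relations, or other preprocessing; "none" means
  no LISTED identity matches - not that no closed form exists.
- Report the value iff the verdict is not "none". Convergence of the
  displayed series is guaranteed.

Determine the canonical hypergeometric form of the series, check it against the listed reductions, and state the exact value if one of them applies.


First insight: from the first term -2: the (-1)^k factor (C = -2) folds into the argument's sign.
Term ratio: r(k) = (-7/5) * (k-8) / [(k+3/5) (k+1)] - rational in k. x = (-7/5); t_0 = -2; negate the roots.

Prefactor -2, argument -7/5: 1F1 with upper {-8} over lower {3/5}. Verdict: terminating (-8 upstairs). 9 nonzero terms in all; added directly. Value: -114406259375/323953344.


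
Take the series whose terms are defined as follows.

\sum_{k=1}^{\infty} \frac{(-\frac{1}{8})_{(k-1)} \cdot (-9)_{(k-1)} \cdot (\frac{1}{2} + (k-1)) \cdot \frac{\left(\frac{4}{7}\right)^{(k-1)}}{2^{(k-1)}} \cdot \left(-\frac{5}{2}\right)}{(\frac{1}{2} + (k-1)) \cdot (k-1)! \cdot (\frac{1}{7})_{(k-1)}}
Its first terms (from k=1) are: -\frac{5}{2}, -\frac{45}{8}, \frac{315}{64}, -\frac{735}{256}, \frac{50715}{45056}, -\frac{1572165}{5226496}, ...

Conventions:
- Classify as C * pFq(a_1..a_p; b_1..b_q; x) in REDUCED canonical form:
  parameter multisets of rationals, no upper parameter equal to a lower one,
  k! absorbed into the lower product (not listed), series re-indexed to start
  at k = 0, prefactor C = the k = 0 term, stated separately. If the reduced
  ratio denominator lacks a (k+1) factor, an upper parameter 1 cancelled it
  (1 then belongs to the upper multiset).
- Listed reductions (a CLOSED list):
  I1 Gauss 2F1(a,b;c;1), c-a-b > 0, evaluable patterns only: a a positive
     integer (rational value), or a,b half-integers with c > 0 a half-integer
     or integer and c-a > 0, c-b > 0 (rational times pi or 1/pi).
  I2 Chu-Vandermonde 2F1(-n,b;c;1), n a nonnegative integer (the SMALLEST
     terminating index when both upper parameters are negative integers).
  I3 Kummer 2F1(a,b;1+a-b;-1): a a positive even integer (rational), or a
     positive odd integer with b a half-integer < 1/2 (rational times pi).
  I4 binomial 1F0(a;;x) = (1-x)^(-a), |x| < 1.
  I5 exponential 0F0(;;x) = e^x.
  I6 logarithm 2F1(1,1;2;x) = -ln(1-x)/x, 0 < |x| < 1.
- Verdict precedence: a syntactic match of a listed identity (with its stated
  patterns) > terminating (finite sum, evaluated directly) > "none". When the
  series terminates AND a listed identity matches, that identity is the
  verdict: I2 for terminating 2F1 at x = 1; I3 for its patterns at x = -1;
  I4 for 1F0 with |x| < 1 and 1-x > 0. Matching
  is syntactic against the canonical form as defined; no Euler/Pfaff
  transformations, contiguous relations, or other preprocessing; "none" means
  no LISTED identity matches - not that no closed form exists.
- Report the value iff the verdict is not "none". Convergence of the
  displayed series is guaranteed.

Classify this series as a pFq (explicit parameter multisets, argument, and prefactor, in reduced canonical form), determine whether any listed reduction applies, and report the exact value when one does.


This is -\frac{5}{2} * 2F1(-9, -\frac{1}{8}; \frac{1}{7}; \frac{2}{7}) in reduced canonical form. Verdict: terminating - the sum ends at index 9 because -9 is a negative integer; exact evaluation follows. Hence: -\frac{90966963541789}{17490113462272}.

First insight: t_0 being -\frac{5}{2}, the two k-th powers (C = -5/2, x = 2/7) combine into one argument.
Term ratio: r(k) = \frac{2}{7} * (k-9) (k-\frac{1}{8}) / [(k+\frac{1}{7}) (k+1)] - rational; roots negated = parameters, x = \frac{2}{7}, C = -\frac{5}{2}.


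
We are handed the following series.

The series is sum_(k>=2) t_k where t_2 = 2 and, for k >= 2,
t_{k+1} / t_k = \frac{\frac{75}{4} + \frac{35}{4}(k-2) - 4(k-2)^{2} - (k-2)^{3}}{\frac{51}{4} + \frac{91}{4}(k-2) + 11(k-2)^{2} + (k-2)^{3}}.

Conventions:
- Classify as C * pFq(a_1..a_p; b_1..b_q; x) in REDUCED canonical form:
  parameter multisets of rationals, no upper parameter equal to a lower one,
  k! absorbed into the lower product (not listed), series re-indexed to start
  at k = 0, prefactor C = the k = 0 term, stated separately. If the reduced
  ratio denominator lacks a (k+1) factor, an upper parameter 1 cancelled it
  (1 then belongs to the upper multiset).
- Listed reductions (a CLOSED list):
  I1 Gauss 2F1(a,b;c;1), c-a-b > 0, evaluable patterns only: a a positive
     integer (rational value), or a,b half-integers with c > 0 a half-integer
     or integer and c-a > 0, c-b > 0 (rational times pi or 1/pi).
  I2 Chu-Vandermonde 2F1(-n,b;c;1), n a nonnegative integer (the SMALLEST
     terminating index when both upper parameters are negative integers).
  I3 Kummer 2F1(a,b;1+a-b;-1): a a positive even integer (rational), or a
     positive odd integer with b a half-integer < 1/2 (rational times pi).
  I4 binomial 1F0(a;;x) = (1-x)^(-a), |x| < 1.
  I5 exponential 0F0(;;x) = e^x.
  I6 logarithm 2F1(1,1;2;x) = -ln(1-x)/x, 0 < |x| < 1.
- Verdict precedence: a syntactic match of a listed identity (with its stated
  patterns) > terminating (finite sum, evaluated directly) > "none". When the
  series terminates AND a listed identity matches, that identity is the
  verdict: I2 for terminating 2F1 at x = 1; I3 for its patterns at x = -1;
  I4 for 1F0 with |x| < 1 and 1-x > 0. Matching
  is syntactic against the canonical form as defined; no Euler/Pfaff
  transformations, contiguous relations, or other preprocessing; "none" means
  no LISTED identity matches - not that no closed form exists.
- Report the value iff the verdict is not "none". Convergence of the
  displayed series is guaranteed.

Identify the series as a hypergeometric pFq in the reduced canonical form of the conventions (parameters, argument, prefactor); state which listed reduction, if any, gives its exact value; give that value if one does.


Prefactor 2, argument -1: 2F1 with upper {-\frac{5}{2}, 5} over lower {\frac{17}{2}}. Verdict: Kummer (I3) matches (x = -1; c = \frac{17}{2} equals 1+a-b for upper {-\frac{5}{2}, 5}: listed pattern). Value: \frac{135135}{65536} \cdot \pi.

The tell: with t_0 = 2, cancel k + 3/2 from the displayed ratio first; then C = 2.
Consecutive-term ratio: r(k) = -1 * (k-\frac{5}{2}) (k+5) / [(k+\frac{17}{2}) (k+1)] ; factor over Q: parameters, x = -1, and C = 2.


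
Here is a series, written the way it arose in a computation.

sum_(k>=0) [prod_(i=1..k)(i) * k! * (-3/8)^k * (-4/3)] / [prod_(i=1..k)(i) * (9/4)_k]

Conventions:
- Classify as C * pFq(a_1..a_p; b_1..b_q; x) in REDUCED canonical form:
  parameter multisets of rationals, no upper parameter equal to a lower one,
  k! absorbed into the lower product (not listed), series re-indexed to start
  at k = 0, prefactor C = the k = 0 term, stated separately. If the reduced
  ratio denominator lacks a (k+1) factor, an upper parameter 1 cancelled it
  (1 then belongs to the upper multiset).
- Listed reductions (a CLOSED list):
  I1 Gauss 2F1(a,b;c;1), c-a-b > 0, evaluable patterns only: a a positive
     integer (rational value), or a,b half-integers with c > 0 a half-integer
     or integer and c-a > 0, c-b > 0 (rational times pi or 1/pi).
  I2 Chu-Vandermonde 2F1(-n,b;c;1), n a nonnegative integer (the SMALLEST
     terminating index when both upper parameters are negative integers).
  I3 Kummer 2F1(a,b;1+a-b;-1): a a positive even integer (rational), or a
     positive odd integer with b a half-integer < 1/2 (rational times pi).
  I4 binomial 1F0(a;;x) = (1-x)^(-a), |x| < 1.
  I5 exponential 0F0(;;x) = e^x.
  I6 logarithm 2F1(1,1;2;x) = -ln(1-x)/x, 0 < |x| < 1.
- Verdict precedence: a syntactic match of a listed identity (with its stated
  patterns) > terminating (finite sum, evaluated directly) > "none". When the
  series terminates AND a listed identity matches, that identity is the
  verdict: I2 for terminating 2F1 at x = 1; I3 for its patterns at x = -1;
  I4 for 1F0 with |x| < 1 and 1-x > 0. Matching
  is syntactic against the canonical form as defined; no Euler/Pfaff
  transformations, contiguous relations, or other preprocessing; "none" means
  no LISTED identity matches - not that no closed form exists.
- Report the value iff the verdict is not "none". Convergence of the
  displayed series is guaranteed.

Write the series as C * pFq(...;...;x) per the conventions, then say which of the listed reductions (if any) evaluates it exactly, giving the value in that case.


Reduced: x = -3/8, 2F1, upper = {1, 1}, lower = {9/4}, C = -4/3. Verdict: none here - no I1-I6 shape fits x = -3/8 with lower {9/4}.

Key observation: from the first term -4/3: the factorial ratio (prefactor -4/3) (k+a-1)!/(a-1)! is a rising factorial (a)_k.
Ratio: r(k) = (-3/8) * (k+1) (k+1) / [(k+9/4) (k+1)] - poly over poly, x = (-3/8) from leading terms; C = -4/3 at k = 0.


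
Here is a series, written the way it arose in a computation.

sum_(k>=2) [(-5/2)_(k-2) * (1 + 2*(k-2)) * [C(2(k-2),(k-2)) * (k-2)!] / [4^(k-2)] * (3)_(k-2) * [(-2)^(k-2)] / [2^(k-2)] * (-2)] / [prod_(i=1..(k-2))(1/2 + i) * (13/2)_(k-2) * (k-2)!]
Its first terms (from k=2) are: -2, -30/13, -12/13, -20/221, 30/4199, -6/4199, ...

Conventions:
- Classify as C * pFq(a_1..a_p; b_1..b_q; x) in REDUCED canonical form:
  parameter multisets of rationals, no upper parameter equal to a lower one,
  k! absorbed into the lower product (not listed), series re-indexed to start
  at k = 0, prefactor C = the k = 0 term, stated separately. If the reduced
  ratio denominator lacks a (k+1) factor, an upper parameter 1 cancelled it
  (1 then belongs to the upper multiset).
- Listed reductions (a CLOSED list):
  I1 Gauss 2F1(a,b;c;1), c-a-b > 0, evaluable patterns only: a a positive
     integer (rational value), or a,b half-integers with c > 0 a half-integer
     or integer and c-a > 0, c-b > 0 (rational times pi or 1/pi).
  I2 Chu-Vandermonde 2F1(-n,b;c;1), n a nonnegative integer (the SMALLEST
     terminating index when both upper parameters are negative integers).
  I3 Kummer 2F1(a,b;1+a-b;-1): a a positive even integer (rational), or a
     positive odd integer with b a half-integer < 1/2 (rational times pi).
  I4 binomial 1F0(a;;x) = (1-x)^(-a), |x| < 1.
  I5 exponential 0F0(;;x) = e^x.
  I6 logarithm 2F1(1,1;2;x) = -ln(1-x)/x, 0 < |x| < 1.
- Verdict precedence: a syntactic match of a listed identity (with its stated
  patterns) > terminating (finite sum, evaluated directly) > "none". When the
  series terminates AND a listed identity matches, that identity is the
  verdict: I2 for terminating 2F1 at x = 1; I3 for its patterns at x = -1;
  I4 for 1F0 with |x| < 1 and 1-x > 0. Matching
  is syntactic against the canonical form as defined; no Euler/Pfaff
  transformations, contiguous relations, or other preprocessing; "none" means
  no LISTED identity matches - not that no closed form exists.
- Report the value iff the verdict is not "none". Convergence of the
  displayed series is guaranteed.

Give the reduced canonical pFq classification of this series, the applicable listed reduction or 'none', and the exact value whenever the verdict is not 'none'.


The series (x = -1) is 2F1: upper {-5/2, 3}, lower {13/2}, prefactor -2. Verdict: the Kummer evaluation I3 applies (x = -1; c = 13/2 equals 1+a-b for upper {-5/2, 3}: listed pattern). Sum: (-3465/2048) * pi.

Key step: t_0 being -2, the parameter 3/2 appears in both the upper and lower lists and cancels.
Ratio: r(k) = (-1) * (k-5/2) (k+3) / [(k+13/2) (k+1)] - rational in k. x = (-1); t_0 = -2; negate the roots.


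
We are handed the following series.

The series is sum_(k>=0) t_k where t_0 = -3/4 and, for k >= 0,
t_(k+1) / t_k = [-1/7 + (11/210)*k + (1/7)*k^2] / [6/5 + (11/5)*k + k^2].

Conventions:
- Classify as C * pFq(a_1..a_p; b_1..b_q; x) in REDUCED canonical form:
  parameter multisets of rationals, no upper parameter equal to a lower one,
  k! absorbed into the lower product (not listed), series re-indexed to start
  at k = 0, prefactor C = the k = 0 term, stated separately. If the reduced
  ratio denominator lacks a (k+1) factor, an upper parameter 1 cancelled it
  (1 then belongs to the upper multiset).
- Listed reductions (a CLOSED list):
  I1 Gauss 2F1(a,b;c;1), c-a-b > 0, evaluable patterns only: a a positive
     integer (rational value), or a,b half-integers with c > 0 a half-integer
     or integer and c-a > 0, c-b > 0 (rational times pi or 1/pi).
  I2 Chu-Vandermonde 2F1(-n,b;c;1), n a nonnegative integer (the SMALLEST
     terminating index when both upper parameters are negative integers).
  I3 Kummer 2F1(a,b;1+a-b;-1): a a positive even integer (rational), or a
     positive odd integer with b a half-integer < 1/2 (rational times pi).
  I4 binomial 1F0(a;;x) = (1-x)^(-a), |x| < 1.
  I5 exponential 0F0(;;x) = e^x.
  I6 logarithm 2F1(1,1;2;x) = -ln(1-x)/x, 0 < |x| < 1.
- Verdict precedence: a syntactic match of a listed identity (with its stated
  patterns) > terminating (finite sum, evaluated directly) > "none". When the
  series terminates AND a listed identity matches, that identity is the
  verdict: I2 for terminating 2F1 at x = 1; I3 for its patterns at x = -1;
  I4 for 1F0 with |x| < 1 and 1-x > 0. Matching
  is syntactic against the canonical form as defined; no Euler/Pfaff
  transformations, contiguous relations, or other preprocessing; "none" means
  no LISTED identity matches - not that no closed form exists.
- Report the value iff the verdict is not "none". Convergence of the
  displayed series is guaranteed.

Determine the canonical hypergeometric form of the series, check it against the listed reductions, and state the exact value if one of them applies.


Prefactor -3/4, argument 1/7: 1F0 with upper {-5/6} over lower {-}. Verdict: the I4 binomial reduction fires (the 1F0 binomial series: exponent 5/6, x = 1/7). Sum: (-3/4) * (6/7)^(5/6).

First insight: from the first term -3/4: the parameter 6/5 appears in both the upper and lower lists and cancels.
Ratio: r(k) = (1/7) * (k-5/6) / [(k+1)] - rational in k, leading ratio (1/7); with t_0 = -3/4, classification follows.


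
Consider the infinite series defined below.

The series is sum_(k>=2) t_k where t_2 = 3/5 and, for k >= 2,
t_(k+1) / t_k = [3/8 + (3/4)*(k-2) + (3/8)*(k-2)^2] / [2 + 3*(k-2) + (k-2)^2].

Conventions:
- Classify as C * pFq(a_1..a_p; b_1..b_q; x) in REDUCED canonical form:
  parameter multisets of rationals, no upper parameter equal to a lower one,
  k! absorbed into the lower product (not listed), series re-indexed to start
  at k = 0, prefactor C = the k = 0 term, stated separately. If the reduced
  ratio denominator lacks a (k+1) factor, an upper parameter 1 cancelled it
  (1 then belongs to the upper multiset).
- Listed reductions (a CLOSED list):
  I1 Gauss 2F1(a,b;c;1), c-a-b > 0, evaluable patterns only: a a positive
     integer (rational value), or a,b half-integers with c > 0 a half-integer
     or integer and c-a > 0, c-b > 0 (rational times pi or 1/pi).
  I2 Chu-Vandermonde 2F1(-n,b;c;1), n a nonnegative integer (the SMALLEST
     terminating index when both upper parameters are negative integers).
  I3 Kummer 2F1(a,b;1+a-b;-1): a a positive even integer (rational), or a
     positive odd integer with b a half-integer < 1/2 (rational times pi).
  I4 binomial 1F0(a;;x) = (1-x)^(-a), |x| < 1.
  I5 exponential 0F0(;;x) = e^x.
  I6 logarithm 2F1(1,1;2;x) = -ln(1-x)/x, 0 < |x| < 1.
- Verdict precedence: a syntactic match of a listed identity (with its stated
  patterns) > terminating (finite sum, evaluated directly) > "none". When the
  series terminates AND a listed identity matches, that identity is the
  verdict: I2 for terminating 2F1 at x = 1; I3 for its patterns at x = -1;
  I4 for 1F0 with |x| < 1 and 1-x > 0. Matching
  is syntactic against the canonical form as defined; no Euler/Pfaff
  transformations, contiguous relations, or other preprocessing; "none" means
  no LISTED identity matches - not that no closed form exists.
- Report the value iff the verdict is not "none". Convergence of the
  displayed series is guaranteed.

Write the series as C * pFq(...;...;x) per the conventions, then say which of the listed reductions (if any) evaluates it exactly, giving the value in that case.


Classification (C = 3/5): 2F1 with upper {1, 1}, lower {2}, argument x = 3/8. Verdict (x = 3/8): the I6 logarithm reduction applies (the logarithm: parameters (1,1;2), x = 3/8). Sum: (-8/5) * ln(5/8).

Structural cue: t_0 = 3/5 here, and the expanded ratio factors over Q; C = 3/5, roots give parameters.
Term ratio: r(k) = (3/8) * (k+1) (k+1) / [(k+2) (k+1)] - rational; roots negated = parameters, x = (3/8), C = 3/5.


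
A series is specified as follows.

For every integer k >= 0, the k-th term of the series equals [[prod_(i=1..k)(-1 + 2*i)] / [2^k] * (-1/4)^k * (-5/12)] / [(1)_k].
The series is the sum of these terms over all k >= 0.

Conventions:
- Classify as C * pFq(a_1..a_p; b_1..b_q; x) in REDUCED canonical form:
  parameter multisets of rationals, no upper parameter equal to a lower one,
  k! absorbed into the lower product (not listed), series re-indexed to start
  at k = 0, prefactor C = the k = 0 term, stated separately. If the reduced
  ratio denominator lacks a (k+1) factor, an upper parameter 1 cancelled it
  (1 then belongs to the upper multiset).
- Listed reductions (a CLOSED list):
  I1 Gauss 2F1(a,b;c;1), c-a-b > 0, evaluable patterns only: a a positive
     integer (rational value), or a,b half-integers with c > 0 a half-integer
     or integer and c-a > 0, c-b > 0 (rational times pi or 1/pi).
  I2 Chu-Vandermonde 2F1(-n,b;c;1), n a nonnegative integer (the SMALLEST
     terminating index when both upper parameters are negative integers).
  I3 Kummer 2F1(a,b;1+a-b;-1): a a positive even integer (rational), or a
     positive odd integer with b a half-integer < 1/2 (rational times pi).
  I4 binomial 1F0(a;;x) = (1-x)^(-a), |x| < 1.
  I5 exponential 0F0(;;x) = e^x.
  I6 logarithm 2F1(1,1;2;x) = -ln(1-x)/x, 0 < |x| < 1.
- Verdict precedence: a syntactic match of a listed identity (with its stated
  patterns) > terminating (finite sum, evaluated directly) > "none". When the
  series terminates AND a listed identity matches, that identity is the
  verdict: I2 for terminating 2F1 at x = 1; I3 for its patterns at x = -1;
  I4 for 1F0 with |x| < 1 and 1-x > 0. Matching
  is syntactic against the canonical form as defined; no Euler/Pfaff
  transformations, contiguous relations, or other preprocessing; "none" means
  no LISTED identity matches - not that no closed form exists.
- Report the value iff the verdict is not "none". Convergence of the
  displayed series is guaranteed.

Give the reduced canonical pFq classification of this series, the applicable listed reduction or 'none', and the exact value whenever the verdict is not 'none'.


This is -5/12 * 1F0(1/2; -; -1/4) in reduced canonical form. Verdict: the binomial series (I4) applies (the 1F0 binomial series: exponent -1/2, x = -1/4). Hence: (-5/12) * (5/4)^(-1/2).

The tell: with t_0 = -5/12, (1)_k (prefactor -5/12) is k! itself.
Adjacent-term ratio: r(k) = (-1/4) * (k+1/2) / [(k+1)] - rational in k. x = (-1/4); t_0 = -5/12; negate the roots.


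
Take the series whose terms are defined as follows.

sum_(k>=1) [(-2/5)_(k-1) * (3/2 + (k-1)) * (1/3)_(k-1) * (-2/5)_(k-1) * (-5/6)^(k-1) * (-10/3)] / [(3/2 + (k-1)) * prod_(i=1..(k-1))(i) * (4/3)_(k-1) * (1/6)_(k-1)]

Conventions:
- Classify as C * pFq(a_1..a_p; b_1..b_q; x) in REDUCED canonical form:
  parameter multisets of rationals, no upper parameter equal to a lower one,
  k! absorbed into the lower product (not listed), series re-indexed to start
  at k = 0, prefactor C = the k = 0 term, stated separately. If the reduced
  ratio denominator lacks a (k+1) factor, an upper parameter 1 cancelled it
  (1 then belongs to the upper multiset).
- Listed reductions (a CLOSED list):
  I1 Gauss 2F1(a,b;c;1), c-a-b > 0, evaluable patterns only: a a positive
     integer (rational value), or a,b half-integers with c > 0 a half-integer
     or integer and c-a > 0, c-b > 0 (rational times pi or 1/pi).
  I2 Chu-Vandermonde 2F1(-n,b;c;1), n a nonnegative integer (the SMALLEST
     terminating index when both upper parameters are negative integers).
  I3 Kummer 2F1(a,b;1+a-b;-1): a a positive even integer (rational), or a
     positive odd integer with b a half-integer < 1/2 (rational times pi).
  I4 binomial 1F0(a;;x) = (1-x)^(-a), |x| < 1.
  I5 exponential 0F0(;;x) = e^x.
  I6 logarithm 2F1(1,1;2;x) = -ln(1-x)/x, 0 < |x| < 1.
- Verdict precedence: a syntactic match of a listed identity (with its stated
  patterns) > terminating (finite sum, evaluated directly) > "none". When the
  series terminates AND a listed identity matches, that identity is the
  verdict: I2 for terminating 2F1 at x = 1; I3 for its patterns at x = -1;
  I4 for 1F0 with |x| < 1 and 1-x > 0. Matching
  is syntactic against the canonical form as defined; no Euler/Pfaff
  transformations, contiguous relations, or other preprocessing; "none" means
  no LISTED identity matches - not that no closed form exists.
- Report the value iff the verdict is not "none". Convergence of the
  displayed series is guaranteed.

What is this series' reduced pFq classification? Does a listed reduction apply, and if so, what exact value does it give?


Prefactor -10/3, argument -5/6: 3F2 with upper {-2/5, -2/5, 1/3} over lower {1/6, 4/3}. Verdict: none. Every listed pattern misses the 3F2 form at -5/6, upper {-2/5, -2/5, 1/3}.

Key step: t_0 = -10/3 here, and the product of the first k integers (C = -10/3) is k!.
Ratio: r(k) = (-5/6) * (k-2/5) (k-2/5) (k+1/3) / [(k+1/6) (k+4/3) (k+1)] - rational in k. x = (-5/6); t_0 = -10/3; negate the roots.


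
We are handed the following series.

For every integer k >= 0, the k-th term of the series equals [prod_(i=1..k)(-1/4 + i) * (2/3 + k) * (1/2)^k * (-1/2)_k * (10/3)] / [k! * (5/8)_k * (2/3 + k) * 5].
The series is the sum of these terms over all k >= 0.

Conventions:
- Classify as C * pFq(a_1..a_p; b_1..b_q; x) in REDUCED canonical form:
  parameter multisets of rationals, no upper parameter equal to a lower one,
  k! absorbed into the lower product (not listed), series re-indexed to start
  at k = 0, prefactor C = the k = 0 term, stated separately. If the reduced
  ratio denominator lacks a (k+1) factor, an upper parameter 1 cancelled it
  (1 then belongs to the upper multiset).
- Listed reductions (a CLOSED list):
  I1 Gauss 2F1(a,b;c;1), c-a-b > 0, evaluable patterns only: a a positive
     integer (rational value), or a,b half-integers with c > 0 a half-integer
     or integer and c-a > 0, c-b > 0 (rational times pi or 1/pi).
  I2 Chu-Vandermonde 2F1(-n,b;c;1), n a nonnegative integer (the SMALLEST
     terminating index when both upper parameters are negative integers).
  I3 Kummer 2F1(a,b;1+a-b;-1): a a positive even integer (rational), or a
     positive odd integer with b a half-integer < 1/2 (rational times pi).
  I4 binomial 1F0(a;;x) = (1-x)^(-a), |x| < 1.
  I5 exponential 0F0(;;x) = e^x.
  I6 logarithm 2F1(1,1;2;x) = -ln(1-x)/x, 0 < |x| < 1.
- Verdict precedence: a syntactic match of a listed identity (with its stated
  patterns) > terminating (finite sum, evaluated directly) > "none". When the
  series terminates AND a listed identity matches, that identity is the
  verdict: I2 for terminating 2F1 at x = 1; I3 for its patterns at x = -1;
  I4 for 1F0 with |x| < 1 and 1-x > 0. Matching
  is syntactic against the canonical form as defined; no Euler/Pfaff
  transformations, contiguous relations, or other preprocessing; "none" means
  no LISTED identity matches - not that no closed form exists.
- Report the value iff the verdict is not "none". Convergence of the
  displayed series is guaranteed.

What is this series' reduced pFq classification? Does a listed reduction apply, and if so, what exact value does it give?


The series (x = 1/2) is 2F1: upper {-1/2, 3/4}, lower {5/8}, prefactor 2/3. Verdict: no listed reduction: x = 1/2 and upper {-1/2, 3/4} fail every I1-I6 pattern.

Structural cue: t_0 = 2/3 here, and the constant factors (prefactor 2/3) combine into one prefactor.
Step ratio: r(k) = (1/2) * (k-1/2) (k+3/4) / [(k+5/8) (k+1)] - rational in k, leading ratio (1/2); with t_0 = 2/3, classification follows.


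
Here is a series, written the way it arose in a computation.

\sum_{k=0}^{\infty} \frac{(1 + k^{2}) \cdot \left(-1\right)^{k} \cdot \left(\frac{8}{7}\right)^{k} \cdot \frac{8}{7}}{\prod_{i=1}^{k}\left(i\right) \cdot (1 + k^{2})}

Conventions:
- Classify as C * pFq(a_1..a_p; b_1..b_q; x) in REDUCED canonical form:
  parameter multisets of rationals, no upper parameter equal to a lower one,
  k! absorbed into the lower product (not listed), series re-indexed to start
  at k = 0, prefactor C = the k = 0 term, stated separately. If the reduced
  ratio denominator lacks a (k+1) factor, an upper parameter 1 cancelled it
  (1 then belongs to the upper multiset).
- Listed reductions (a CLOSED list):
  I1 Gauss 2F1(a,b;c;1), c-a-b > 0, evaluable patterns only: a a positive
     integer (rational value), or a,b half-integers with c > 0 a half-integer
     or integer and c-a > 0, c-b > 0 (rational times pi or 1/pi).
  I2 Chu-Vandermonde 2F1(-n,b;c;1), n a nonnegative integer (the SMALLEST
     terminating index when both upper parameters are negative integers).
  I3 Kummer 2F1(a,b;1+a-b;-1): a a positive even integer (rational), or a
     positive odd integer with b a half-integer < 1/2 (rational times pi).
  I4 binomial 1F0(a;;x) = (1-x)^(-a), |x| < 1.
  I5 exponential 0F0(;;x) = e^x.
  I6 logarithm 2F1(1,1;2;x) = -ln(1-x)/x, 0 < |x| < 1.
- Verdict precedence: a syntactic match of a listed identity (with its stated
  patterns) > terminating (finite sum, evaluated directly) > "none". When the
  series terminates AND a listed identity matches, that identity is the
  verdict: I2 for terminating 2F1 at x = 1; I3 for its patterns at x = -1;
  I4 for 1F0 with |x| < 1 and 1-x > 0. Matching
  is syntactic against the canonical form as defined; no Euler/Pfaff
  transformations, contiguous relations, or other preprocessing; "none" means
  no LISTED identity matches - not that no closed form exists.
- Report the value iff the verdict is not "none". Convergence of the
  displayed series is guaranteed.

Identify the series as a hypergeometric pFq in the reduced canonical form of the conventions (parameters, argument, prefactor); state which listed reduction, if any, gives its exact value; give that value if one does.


x = -\frac{8}{7} here; the reduced form reads 0F0, upper {-}, lower {-}, C = \frac{8}{7}. Verdict: exponential (I5) matches (the 0F0 exponential series at x = -\frac{8}{7}). Exact value: \frac{8}{7} \cdot e^{-\frac{8}{7}}.

First insight: t_0 being \frac{8}{7}, the (-1)^k factor (C = 8/7) folds into the argument's sign.
Consecutive-term ratio: r(k) = -\frac{8}{7} * 1 / [(k+1)] - rational in k, leading ratio -\frac{8}{7}; with t_0 = \frac{8}{7}, classification follows.


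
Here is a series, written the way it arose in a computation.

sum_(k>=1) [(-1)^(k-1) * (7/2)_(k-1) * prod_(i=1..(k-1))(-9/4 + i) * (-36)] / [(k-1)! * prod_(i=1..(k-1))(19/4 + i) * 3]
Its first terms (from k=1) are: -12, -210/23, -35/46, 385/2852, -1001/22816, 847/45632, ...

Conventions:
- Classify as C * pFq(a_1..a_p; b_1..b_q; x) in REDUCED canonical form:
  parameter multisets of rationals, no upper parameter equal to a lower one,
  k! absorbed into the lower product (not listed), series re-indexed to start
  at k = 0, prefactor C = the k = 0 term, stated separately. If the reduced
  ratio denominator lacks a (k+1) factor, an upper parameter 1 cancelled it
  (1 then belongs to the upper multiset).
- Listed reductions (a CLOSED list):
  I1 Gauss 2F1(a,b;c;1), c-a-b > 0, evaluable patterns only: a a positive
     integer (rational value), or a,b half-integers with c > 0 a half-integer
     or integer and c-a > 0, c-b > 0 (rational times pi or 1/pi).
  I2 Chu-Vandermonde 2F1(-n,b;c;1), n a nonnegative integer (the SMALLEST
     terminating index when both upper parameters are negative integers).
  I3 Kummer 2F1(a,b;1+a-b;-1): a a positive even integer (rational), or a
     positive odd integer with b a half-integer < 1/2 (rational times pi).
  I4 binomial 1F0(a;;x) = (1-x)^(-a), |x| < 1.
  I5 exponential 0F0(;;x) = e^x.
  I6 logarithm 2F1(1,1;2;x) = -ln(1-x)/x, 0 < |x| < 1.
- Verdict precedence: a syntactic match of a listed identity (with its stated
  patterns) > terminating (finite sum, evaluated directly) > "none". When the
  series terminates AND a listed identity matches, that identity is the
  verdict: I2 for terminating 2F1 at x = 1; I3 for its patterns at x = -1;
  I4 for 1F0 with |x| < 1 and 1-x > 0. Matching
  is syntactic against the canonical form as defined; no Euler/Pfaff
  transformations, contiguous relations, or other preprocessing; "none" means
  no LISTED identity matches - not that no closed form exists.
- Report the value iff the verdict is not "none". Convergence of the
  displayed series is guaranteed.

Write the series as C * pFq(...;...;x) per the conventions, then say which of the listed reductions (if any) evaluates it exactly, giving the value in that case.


Key observation: x = (-1) and the running product (prefactor -12) telescopes to a rising factorial.
Step ratio: r(k) = (-1) * (k-5/4) (k+7/2) / [(k+23/4) (k+1)] ; factor over Q: parameters, x = (-1), and C = -12.

Reduced: x = -1, 2F1, upper = {-5/4, 7/2}, lower = {23/4}, C = -12. Verdict: no listed reduction: x = -1 and upper {-5/4, 7/2} fail every I1-I6 pattern.


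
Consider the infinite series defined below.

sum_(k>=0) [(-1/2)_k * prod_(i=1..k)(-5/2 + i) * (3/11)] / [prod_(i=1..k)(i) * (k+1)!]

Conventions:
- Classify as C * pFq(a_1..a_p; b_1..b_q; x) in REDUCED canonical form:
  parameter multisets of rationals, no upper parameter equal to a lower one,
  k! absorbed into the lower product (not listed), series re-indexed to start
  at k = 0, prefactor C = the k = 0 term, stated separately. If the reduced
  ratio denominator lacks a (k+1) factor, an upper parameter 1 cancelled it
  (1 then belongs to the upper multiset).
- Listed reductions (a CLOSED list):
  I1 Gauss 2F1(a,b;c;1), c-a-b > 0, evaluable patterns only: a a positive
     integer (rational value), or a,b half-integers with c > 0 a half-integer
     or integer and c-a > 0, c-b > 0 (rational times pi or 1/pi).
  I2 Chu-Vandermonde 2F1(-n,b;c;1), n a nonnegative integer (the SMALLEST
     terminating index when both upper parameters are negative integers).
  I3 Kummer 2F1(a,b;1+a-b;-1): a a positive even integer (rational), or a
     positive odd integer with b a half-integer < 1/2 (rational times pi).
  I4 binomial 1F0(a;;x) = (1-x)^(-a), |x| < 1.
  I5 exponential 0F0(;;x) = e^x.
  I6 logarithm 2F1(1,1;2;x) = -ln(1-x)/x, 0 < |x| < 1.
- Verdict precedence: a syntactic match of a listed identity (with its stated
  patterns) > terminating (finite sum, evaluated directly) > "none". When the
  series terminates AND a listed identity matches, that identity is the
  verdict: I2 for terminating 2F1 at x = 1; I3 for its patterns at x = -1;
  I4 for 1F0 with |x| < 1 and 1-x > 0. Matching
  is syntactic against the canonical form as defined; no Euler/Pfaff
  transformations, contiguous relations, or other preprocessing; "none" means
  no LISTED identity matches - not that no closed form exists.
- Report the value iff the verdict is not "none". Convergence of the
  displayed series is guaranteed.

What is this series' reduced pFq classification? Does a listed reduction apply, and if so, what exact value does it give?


Structural cue: x = 1 and the product of the first k integers (prefactor 3/11) is k!.
Step ratio: r(k) = 1 * (k-3/2) (k-1/2) / [(k+2) (k+1)] - rational; roots negated = parameters, x = 1, C = 3/11.

This is 3/11 * 2F1(-3/2, -1/2; 2; 1) in reduced canonical form. Verdict: Gauss (I1, half-integer pattern) fires (x = 1; upper {-3/2, -1/2} half-integers, c = 2 in the evaluable pattern). Its exact value is (64/55) / pi.
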